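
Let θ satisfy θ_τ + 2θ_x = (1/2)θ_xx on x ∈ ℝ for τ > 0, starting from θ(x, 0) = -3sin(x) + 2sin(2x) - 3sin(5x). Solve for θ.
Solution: Change to a moving frame: let η = x - 2τ, σ = τ and write θ(x,τ) = u(η,σ).
By the chain rule θ_τ = u_σ - 2u_η, θ_x = u_η, θ_xx = u_ηη.
Then θ_τ + 2θ_x = u_σ: the advection term cancels and the PDE becomes the heat equation u_σ = (1/2)u_ηη on η ∈ ℝ.
Initial data: u(η,0) = θ(η,0) = -3sin(η) + 2sin(2η) - 3sin(5η).
On η ∈ ℝ each mode satisfies (sin(nη))″ = -n² sin(nη), so exp(-n²σ/2) sin(nη) solves the heat equation; by superposition u(η,σ) = Σ c_n exp(-n²σ/2) sin(nη).
Reading off the coefficients: c_1=-3, c_2=2, c_5=-3, so u(η,σ) = 2exp(-2σ)sin(2η) - 3exp(-σ/2)sin(η) - 3exp(-25σ/2)sin(5η).
Substituting back η = x - 2τ, σ = τ: θ(x,τ) = u(x - 2τ, τ).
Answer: θ(x, τ) = 2exp(-2τ)sin(2x - 4τ) - 3exp(-τ/2)sin(x - 2τ) - 3exp(-25τ/2)sin(5x - 10τ)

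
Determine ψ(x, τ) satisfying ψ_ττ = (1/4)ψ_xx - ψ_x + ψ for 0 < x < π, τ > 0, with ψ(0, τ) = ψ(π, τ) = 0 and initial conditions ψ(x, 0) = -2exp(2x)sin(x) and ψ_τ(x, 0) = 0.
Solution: Substitute ψ = exp(2x)u.
Then ψ_x = exp(2x)(u_x + 2u), ψ_xx = exp(2x)(u_xx + 4u_x + 4u), ψ_ττ = exp(2x)u_ττ; substituting and dividing by exp(2x), the lower-order terms cancel: u_ττ = (1/4)u_xx (standard wave equation).
Data for u: u(x,0) = exp(-2x)ψ(x,0) = -2sin(x); u_τ(x,0) = exp(-2x)ψ_τ(x,0) = 0. The boundary conditions carry over: u(0,τ) = u(π,τ) = 0.
Separating variables: u = Σ [A_n cos(ω_n τ) + B_n sin(ω_n τ)] sin(nx), ω_n = n/2. From ICs: A_1=-2.
So u(x,τ) = -2sin(x)cos(τ/2), and ψ(x,τ) = exp(2x)u(x,τ).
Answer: ψ(x, τ) = -2exp(2x)sin(x)cos(τ/2)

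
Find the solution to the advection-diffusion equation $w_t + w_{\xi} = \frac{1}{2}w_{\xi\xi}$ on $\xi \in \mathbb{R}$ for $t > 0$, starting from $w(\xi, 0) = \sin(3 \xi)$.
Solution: Change to a moving frame: let $\eta = \xi - t$, $\sigma = t$ and write $w(\xi,t) = u(\eta,\sigma)$.
By the chain rule $w_t = u_{\sigma} - u_{\eta}$, $w_{\xi} = u_{\eta}$, $w_{\xi\xi} = u_{\eta\eta}$.
Then $w_t + w_{\xi} = u_{\sigma}$: the advection term cancels and the PDE becomes the heat equation $u_{\sigma} = \frac{1}{2}u_{\eta\eta}$ on $\eta \in \mathbb{R}$.
Initial data: $u(\eta,0) = w(\eta,0) = \sin(3 \eta)$.
On $\eta \in \mathbb{R}$ each mode satisfies $(\sin(n\eta))'' = -n^2 \sin(n\eta)$, so $e^{-n^2\sigma/2} \sin(n\eta)$ solves the heat equation; by superposition $u(\eta,\sigma) = \sum c_n e^{-n^2\sigma/2} \sin(n\eta)$.
Reading off the coefficients: $c_3=1$, so $u(\eta,\sigma) = e^{-9 \sigma/2} \sin(3 \eta)$.
Substituting back $\eta = \xi - t$, $\sigma = t$: $w(\xi,t) = u(\xi - t, t)$.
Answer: $w(\xi, t) = e^{-9 t/2} \sin(3 \xi - 3 t)$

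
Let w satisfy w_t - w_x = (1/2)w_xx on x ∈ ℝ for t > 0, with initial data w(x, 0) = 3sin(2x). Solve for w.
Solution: Change to a moving frame: let η = x + t, σ = t and write w(x,t) = u(η,σ).
By the chain rule w_t = u_σ + u_η, w_x = u_η, w_xx = u_ηη.
Then w_t - w_x = u_σ: the advection term cancels and the PDE becomes the heat equation u_σ = (1/2)u_ηη on η ∈ ℝ.
Initial data: u(η,0) = w(η,0) = 3sin(2η).
On η ∈ ℝ each mode satisfies (sin(nη))″ = -n² sin(nη), so exp(-n²σ/2) sin(nη) solves the heat equation; by superposition u(η,σ) = Σ c_n exp(-n²σ/2) sin(nη).
Reading off the coefficients: c_2=3, so u(η,σ) = 3exp(-2σ)sin(2η).
Substituting back η = x + t, σ = t: w(x,t) = u(x + t, t).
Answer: w(x, t) = 3exp(-2t)sin(2t + 2x)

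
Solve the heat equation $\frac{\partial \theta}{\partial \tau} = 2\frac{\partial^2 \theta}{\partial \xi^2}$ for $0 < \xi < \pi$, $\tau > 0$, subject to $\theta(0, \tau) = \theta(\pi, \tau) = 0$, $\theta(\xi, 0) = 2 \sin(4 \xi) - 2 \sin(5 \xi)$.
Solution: Using separation of variables $\theta = X(\xi)G(\tau)$:
Eigenfunctions: $\sin(n\xi)$, $n = 1, 2, 3, \ldots$
General solution: $\theta(\xi, \tau) = \sum c_n \sin(n\xi) e^{-2n^2 \tau}$
Matching $\theta(\xi,0) = 2 \sin(4 \xi) - 2 \sin(5 \xi)$ term by term: $c_4=2, c_5=-2$.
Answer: $\theta(\xi, \tau) = 2 e^{-32 \tau} \sin(4 \xi) - 2 e^{-50 \tau} \sin(5 \xi)$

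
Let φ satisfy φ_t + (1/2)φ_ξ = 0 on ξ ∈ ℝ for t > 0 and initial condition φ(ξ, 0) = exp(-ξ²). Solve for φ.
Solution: By characteristics (dξ/dt = 1/2), φ(ξ,t) = f(ξ - (1/2)t) with f = φ(·, 0).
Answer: φ(ξ, t) = exp(-(-t/2 + ξ)²)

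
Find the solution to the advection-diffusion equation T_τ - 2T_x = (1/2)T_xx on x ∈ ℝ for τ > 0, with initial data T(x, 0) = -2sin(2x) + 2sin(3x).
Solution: Moving frame: η = x + 2τ, σ = τ, T = u(η,σ), so T_τ = u_σ + 2u_η and T_xx = u_ηη.
Hence T_τ - 2T_x = u_σ and the PDE becomes the heat equation u_σ = (1/2)u_ηη on η ∈ ℝ.
Initial data: u(η,0) = T(η,0) = -2sin(2η) + 2sin(3η). Each mode sin(nη) decays as exp(-n²σ/2) on ℝ, so u(η,σ) = Σ c_n exp(-n²σ/2) sin(nη) with c_2=-2, c_3=2: u(η,σ) = -2exp(-2σ)sin(2η) + 2exp(-9σ/2)sin(3η).
Substituting back: T(x,τ) = u(x + 2τ, τ).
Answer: T(x, τ) = -2exp(-2τ)sin(2x + 4τ) + 2exp(-9τ/2)sin(3x + 6τ)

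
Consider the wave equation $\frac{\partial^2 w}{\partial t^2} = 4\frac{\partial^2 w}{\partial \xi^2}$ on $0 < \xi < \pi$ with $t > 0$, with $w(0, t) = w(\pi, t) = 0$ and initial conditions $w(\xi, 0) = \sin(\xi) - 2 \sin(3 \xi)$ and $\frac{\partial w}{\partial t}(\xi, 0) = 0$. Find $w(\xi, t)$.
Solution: Using separation of variables $w = X(\xi)T(t)$:
Eigenfunctions: $\sin(n\xi)$, $n = 1, 2, 3, \ldots$
General solution: $w(\xi, t) = \sum [A_n \cos(2n t) + B_n \sin(2n t)] \sin(n\xi)$
From $w(\xi,0) = \sin(\xi) - 2 \sin(3 \xi)$: $A_1=1, A_3=-2$. From $w_t(\xi,0) = 0$: all $B_n = 0$.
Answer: $w(\xi, t) = \sin(\xi) \cos(2 t) - 2 \sin(3 \xi) \cos(6 t)$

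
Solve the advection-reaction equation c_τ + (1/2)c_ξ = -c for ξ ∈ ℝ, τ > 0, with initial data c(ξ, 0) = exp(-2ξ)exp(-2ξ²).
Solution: Substitute c = exp(-2ξ)u.
Then c_ξ = exp(-2ξ)(u_ξ - 2u), c_τ = exp(-2ξ)u_τ; substituting and dividing by exp(-2ξ), the lower-order terms cancel: u_τ + (1/2)u_ξ = 0 (standard advection equation).
Data for u: u(ξ,0) = exp(2ξ)c(ξ,0) = exp(-2ξ²).
By characteristics (dξ/dτ = 1/2), u(ξ,τ) = f(ξ - (1/2)τ) with f = u(·, 0).
So u(ξ,τ) = exp(-2(ξ - τ/2)²), and c(ξ,τ) = exp(-2ξ)u(ξ,τ).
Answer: c(ξ, τ) = exp(-2ξ)exp(-2(ξ - τ/2)²)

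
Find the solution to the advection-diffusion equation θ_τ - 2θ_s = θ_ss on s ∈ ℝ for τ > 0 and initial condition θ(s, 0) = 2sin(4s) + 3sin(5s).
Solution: Moving frame: η = s + 2τ, σ = τ, θ = u(η,σ), so θ_τ = u_σ + 2u_η and θ_ss = u_ηη.
Hence θ_τ - 2θ_s = u_σ and the PDE becomes the heat equation u_σ = u_ηη on η ∈ ℝ.
Initial data: u(η,0) = θ(η,0) = 2sin(4η) + 3sin(5η). Each mode sin(nη) decays as exp(-n²σ) on ℝ, so u(η,σ) = Σ c_n exp(-n²σ) sin(nη) with c_4=2, c_5=3: u(η,σ) = 2exp(-16σ)sin(4η) + 3exp(-25σ)sin(5η).
Substituting back: θ(s,τ) = u(s + 2τ, τ).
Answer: θ(s, τ) = 2exp(-16τ)sin(4s + 8τ) + 3exp(-25τ)sin(5s + 10τ)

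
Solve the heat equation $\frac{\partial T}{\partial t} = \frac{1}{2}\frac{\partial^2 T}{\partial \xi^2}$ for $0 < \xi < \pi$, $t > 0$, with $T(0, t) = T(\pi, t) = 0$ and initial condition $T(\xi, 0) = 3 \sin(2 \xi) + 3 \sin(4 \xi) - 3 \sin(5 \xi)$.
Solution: Separating variables: $T = \sum c_n e^{-n^2t/2} \sin(n\xi)$. From $T(\xi,0) = 3 \sin(2 \xi) + 3 \sin(4 \xi) - 3 \sin(5 \xi)$: $c_2=3, c_4=3, c_5=-3$.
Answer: $T(\xi, t) = 3 e^{-2 t} \sin(2 \xi) + 3 e^{-8 t} \sin(4 \xi) - 3 e^{-25 t/2} \sin(5 \xi)$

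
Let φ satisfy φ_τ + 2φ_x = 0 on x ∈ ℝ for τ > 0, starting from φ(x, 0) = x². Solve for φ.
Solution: By method of characteristics (waves move right with speed 2):
Along characteristics x - 2τ = const, φ is constant, so φ(x,τ) = f(x - 2τ) with f = φ(·, 0).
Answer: φ(x, τ) = x² - 4xτ + 4τ²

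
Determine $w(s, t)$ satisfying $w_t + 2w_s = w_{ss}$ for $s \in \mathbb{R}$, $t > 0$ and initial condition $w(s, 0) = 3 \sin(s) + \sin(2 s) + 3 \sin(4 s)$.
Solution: Change to a moving frame: let $\eta = s - 2t$, $\sigma = t$ and write $w(s,t) = u(\eta,\sigma)$.
By the chain rule $w_t = u_{\sigma} - 2u_{\eta}$, $w_s = u_{\eta}$, $w_{ss} = u_{\eta\eta}$.
Then $w_t + 2w_s = u_{\sigma}$: the advection term cancels and the PDE becomes the heat equation $u_{\sigma} = u_{\eta\eta}$ on $\eta \in \mathbb{R}$.
Initial data: $u(\eta,0) = w(\eta,0) = 3 \sin(\eta) + \sin(2 \eta) + 3 \sin(4 \eta)$.
On $\eta \in \mathbb{R}$ each mode satisfies $(\sin(n\eta))'' = -n^2 \sin(n\eta)$, so $e^{-n^2\sigma} \sin(n\eta)$ solves the heat equation; by superposition $u(\eta,\sigma) = \sum c_n e^{-n^2\sigma} \sin(n\eta)$.
Reading off the coefficients: $c_1=3, c_2=1, c_4=3$, so $u(\eta,\sigma) = 3 e^{-\sigma} \sin(\eta) + e^{-4 \sigma} \sin(2 \eta) + 3 e^{-16 \sigma} \sin(4 \eta)$.
Substituting back $\eta = s - 2t$, $\sigma = t$: $w(s,t) = u(s - 2t, t)$.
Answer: $w(s, t) = 3 e^{-t} \sin(s - 2 t) + e^{-4 t} \sin(2 s - 4 t) + 3 e^{-16 t} \sin(4 s - 8 t)$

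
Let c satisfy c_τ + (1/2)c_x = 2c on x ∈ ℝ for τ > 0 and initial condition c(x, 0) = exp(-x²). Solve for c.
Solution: Substitute c = exp(2τ)u, i.e. u = exp(-2τ)c.
By the product rule, c_τ = exp(2τ)(u_τ + 2u), c_x = exp(2τ)u_x.
Substituting into the PDE and dividing by exp(2τ): u_τ + 2u + (1/2)u_x = 2u.
The lower-order terms cancel, leaving the standard advection equation u_τ + (1/2)u_x = 0.
Initial data for u: u(x,0) = c(x,0) = exp(-x²).
Solve for u:
  By method of characteristics (waves move right with speed 1/2):
  Along characteristics x - (1/2)τ = const, u is constant, so u(x,τ) = f(x - (1/2)τ) with f = u(·, 0).
Hence u(x,τ) = exp(-(x - τ/2)²).
Transform back: c(x,τ) = exp(2τ)u(x,τ).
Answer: c(x, τ) = exp(2τ)exp(-(x - τ/2)²)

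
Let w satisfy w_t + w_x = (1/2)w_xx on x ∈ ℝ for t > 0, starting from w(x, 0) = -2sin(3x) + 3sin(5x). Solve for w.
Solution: Change to a moving frame: let η = x - t, σ = t and write w(x,t) = u(η,σ).
By the chain rule w_t = u_σ - u_η, w_x = u_η, w_xx = u_ηη.
Then w_t + w_x = u_σ: the advection term cancels and the PDE becomes the heat equation u_σ = (1/2)u_ηη on η ∈ ℝ.
Initial data: u(η,0) = w(η,0) = -2sin(3η) + 3sin(5η).
On η ∈ ℝ each mode satisfies (sin(nη))″ = -n² sin(nη), so exp(-n²σ/2) sin(nη) solves the heat equation; by superposition u(η,σ) = Σ c_n exp(-n²σ/2) sin(nη).
Reading off the coefficients: c_3=-2, c_5=3, so u(η,σ) = -2exp(-9σ/2)sin(3η) + 3exp(-25σ/2)sin(5η).
Substituting back η = x - t, σ = t: w(x,t) = u(x - t, t).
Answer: w(x, t) = 2exp(-9t/2)sin(3t - 3x) - 3exp(-25t/2)sin(5t - 5x)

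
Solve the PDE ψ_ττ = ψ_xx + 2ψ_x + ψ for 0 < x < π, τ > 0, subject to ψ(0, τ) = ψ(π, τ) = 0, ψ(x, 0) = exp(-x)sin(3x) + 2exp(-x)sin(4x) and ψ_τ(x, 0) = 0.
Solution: Substitute ψ = exp(-x)u, i.e. u = exp(x)ψ.
By the product rule, ψ_x = exp(-x)(u_x - u), ψ_xx = exp(-x)(u_xx - 2u_x + u), ψ_ττ = exp(-x)u_ττ.
Substituting into the PDE and dividing by exp(-x): u_ττ = (u_xx - 2u_x + u) + 2(u_x - u) + u.
The lower-order terms cancel, leaving the standard wave equation u_ττ = u_xx.
Initial data for u: u(x,0) = exp(x)ψ(x,0) = sin(3x) + 2sin(4x); u_τ(x,0) = exp(x)ψ_τ(x,0) = 0. The boundary conditions carry over: u(0,τ) = u(π,τ) = 0.
Solve for u:
  Using separation of variables u = X(x)T(τ):
  Eigenfunctions: sin(nx), n = 1, 2, 3, ...
  General solution: u(x, τ) = Σ [A_n cos(n τ) + B_n sin(n τ)] sin(nx)
  From u(x,0) = sin(3x) + 2sin(4x): A_3=1, A_4=2. From u_τ(x,0) = 0: all B_n = 0.
Hence u(x,τ) = sin(3x)cos(3τ) + 2sin(4x)cos(4τ).
Transform back: ψ(x,τ) = exp(-x)u(x,τ).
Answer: ψ(x, τ) = exp(-x)sin(3x)cos(3τ) + 2exp(-x)sin(4x)cos(4τ)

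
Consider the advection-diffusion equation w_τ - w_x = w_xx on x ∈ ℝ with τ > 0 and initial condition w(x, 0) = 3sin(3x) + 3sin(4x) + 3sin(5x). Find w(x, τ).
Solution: Moving frame: η = x + τ, σ = τ, w = u(η,σ), so w_τ = u_σ + u_η and w_xx = u_ηη.
Hence w_τ - w_x = u_σ and the PDE becomes the heat equation u_σ = u_ηη on η ∈ ℝ.
Initial data: u(η,0) = w(η,0) = 3sin(3η) + 3sin(4η) + 3sin(5η). Each mode sin(nη) decays as exp(-n²σ) on ℝ, so u(η,σ) = Σ c_n exp(-n²σ) sin(nη) with c_3=3, c_4=3, c_5=3: u(η,σ) = 3exp(-9σ)sin(3η) + 3exp(-16σ)sin(4η) + 3exp(-25σ)sin(5η).
Substituting back: w(x,τ) = u(x + τ, τ).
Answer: w(x, τ) = 3exp(-9τ)sin(3x + 3τ) + 3exp(-16τ)sin(4x + 4τ) + 3exp(-25τ)sin(5x + 5τ)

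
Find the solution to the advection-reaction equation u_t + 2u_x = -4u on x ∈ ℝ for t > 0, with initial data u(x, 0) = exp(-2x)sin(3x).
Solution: Substitute u = exp(-2x)w, i.e. w = exp(2x)u.
By the product rule, u_x = exp(-2x)(w_x - 2w), u_t = exp(-2x)w_t.
Substituting into the PDE and dividing by exp(-2x): w_t + 2(w_x - 2w) = -4w.
The lower-order terms cancel, leaving the standard advection equation w_t + 2w_x = 0.
Initial data for w: w(x,0) = exp(2x)u(x,0) = sin(3x).
Solve for w:
  By method of characteristics (waves move right with speed 2):
  Along characteristics x - 2t = const, w is constant, so w(x,t) = f(x - 2t) with f = w(·, 0).
Hence w(x,t) = -sin(6t - 3x).
Transform back: u(x,t) = exp(-2x)w(x,t).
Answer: u(x, t) = -exp(-2x)sin(6t - 3x)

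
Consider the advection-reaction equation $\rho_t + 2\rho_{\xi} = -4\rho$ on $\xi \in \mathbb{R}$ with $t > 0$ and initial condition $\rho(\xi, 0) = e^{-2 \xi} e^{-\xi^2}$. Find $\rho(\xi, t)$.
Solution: Substitute $\rho = e^{-2\xi}u$.
Then $\rho_{\xi} = e^{-2\xi}(u_{\xi} - 2u)$, $\rho_t = e^{-2\xi}u_t$; substituting and dividing by $e^{-2\xi}$, the lower-order terms cancel: $u_t + 2u_{\xi} = 0$ (standard advection equation).
Data for $u$: $u(\xi,0) = e^{2\xi}\rho(\xi,0) = e^{-\xi^2}$.
By characteristics ($d\xi/dt = 2$), $u(\xi,t) = f(\xi - 2t)$ with $f = u( \cdot , 0)$.
So $u(\xi,t) = e^{-(-2 t + \xi)^2}$, and $\rho(\xi,t) = e^{-2\xi}u(\xi,t)$.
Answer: $\rho(\xi, t) = e^{-2 \xi} e^{-(\xi - 2 t)^2}$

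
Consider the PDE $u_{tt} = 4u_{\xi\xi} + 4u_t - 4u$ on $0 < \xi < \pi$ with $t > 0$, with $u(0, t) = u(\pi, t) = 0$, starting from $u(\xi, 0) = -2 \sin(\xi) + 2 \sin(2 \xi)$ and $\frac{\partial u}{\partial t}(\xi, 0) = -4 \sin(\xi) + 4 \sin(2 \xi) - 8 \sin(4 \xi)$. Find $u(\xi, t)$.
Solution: Substitute $u = e^{2t}w$, i.e. $w = e^{-2t}u$.
By the product rule, $u_t = e^{2t}(w_t + 2w)$, $u_{tt} = e^{2t}(w_{tt} + 4w_t + 4w)$, $u_{\xi\xi} = e^{2t}w_{\xi\xi}$.
Substituting into the PDE and dividing by $e^{2t}$: $w_{tt} + 4w_t + 4w = 4w_{\xi\xi} + 4(w_t + 2w) - 4w$.
The lower-order terms cancel, leaving the standard wave equation $w_{tt} = 4w_{\xi\xi}$.
Initial data for $w$: $w(\xi,0) = u(\xi,0) = -2 \sin(\xi) + 2 \sin(2 \xi)$; $w_t(\xi,0) = u_t(\xi,0) - 2u(\xi,0) = -8 \sin(4 \xi)$. The boundary conditions carry over: $w(0,t) = w(\pi,t) = 0$.
Solve for $w$:
  Using separation of variables $w = X(\xi)T(t)$:
  Eigenfunctions: $\sin(n\xi)$, $n = 1, 2, 3, \ldots$
  General solution: $w(\xi, t) = \sum [A_n \cos(2n t) + B_n \sin(2n t)] \sin(n\xi)$
  From $w(\xi,0) = -2 \sin(\xi) + 2 \sin(2 \xi)$: $A_1=-2, A_2=2$. From $w_t(\xi,0) = -8 \sin(4 \xi)$, using $w_t(\xi,0) = \sum \omega_n B_n \sin(n\xi)$ with $\omega_n = 2n$: $B_4 = (-8)/8 = -1$.
Hence $w(\xi,t) = - \sin(8 t) \sin(4 \xi) - 2 \sin(\xi) \cos(2 t) + 2 \sin(2 \xi) \cos(4 t)$.
Transform back: $u(\xi,t) = e^{2t}w(\xi,t)$.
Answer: $u(\xi, t) = -2 e^{2 t} \sin(\xi) \cos(2 t) + 2 e^{2 t} \sin(2 \xi) \cos(4 t) -  e^{2 t} \sin(4 \xi) \sin(8 t)$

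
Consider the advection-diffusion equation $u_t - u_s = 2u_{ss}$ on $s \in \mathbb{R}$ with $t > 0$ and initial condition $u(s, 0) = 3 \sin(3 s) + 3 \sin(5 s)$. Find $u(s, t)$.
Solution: Change to a moving frame: let $\eta = s + t$, $\sigma = t$ and write $u(s,t) = w(\eta,\sigma)$.
By the chain rule $u_t = w_{\sigma} + w_{\eta}$, $u_s = w_{\eta}$, $u_{ss} = w_{\eta\eta}$.
Then $u_t - u_s = w_{\sigma}$: the advection term cancels and the PDE becomes the heat equation $w_{\sigma} = 2w_{\eta\eta}$ on $\eta \in \mathbb{R}$.
Initial data: $w(\eta,0) = u(\eta,0) = 3 \sin(3 \eta) + 3 \sin(5 \eta)$.
On $\eta \in \mathbb{R}$ each mode satisfies $(\sin(n\eta))'' = -n^2 \sin(n\eta)$, so $e^{-2n^2\sigma} \sin(n\eta)$ solves the heat equation; by superposition $w(\eta,\sigma) = \sum c_n e^{-2n^2\sigma} \sin(n\eta)$.
Reading off the coefficients: $c_3=3, c_5=3$, so $w(\eta,\sigma) = 3 e^{-18 \sigma} \sin(3 \eta) + 3 e^{-50 \sigma} \sin(5 \eta)$.
Substituting back $\eta = s + t$, $\sigma = t$: $u(s,t) = w(s + t, t)$.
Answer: $u(s, t) = 3 e^{-18 t} \sin(3 s + 3 t) + 3 e^{-50 t} \sin(5 s + 5 t)$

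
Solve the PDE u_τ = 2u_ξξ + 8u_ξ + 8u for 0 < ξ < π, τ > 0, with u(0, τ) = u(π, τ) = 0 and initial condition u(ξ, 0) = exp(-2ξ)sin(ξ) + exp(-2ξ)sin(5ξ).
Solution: Substitute u = exp(-2ξ)w, i.e. w = exp(2ξ)u.
By the product rule, u_ξ = exp(-2ξ)(w_ξ - 2w), u_ξξ = exp(-2ξ)(w_ξξ - 4w_ξ + 4w), u_τ = exp(-2ξ)w_τ.
Substituting into the PDE and dividing by exp(-2ξ): w_τ = 2(w_ξξ - 4w_ξ + 4w) + 8(w_ξ - 2w) + 8w.
The lower-order terms cancel, leaving the standard heat equation w_τ = 2w_ξξ.
Initial data for w: w(ξ,0) = exp(2ξ)u(ξ,0) = sin(ξ) + sin(5ξ). The boundary conditions carry over: w(0,τ) = w(π,τ) = 0.
Solve for w:
  Using separation of variables w = X(ξ)T(τ):
  Eigenfunctions: sin(nξ), n = 1, 2, 3, ...
  General solution: w(ξ, τ) = Σ c_n sin(nξ) exp(-2n² τ)
  Matching w(ξ,0) = sin(ξ) + sin(5ξ) term by term: c_1=1, c_5=1.
Hence w(ξ,τ) = exp(-2τ)sin(ξ) + exp(-50τ)sin(5ξ).
Transform back: u(ξ,τ) = exp(-2ξ)w(ξ,τ).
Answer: u(ξ, τ) = exp(-2ξ)exp(-2τ)sin(ξ) + exp(-2ξ)exp(-50τ)sin(5ξ)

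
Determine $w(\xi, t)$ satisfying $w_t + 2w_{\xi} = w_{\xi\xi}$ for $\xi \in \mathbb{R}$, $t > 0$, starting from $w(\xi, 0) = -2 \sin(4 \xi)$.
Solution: Moving frame: $\eta = \xi - 2t$, $\sigma = t$, $w = u(\eta,\sigma)$, so $w_t = u_{\sigma} - 2u_{\eta}$ and $w_{\xi\xi} = u_{\eta\eta}$.
Hence $w_t + 2w_{\xi} = u_{\sigma}$ and the PDE becomes the heat equation $u_{\sigma} = u_{\eta\eta}$ on $\eta \in \mathbb{R}$.
Initial data: $u(\eta,0) = w(\eta,0) = -2 \sin(4 \eta)$. Each mode $\sin(n\eta)$ decays as $e^{-n^2\sigma}$ on $\mathbb{R}$, so $u(\eta,\sigma) = \sum c_n e^{-n^2\sigma} \sin(n\eta)$ with $c_4=-2$: $u(\eta,\sigma) = -2 e^{-16 \sigma} \sin(4 \eta)$.
Substituting back: $w(\xi,t) = u(\xi - 2t, t)$.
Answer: $w(\xi, t) = -2 e^{-16 t} \sin(4 \xi - 8 t)$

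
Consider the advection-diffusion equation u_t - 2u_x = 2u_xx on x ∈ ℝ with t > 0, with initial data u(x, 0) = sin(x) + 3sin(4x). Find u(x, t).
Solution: Moving frame: η = x + 2t, σ = t, u = w(η,σ), so u_t = w_σ + 2w_η and u_xx = w_ηη.
Hence u_t - 2u_x = w_σ and the PDE becomes the heat equation w_σ = 2w_ηη on η ∈ ℝ.
Initial data: w(η,0) = u(η,0) = sin(η) + 3sin(4η). Each mode sin(nη) decays as exp(-2n²σ) on ℝ, so w(η,σ) = Σ c_n exp(-2n²σ) sin(nη) with c_1=1, c_4=3: w(η,σ) = exp(-2σ)sin(η) + 3exp(-32σ)sin(4η).
Substituting back: u(x,t) = w(x + 2t, t).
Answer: u(x, t) = exp(-2t)sin(2t + x) + 3exp(-32t)sin(8t + 4x)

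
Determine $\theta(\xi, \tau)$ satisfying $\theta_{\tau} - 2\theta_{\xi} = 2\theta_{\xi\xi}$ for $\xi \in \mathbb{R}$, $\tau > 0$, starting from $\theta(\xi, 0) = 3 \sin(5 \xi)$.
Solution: Change to a moving frame: let $\eta = \xi + 2\tau$, $\sigma = \tau$ and write $\theta(\xi,\tau) = u(\eta,\sigma)$.
By the chain rule $\theta_{\tau} = u_{\sigma} + 2u_{\eta}$, $\theta_{\xi} = u_{\eta}$, $\theta_{\xi\xi} = u_{\eta\eta}$.
Then $\theta_{\tau} - 2\theta_{\xi} = u_{\sigma}$: the advection term cancels and the PDE becomes the heat equation $u_{\sigma} = 2u_{\eta\eta}$ on $\eta \in \mathbb{R}$.
Initial data: $u(\eta,0) = \theta(\eta,0) = 3 \sin(5 \eta)$.
On $\eta \in \mathbb{R}$ each mode satisfies $(\sin(n\eta))'' = -n^2 \sin(n\eta)$, so $e^{-2n^2\sigma} \sin(n\eta)$ solves the heat equation; by superposition $u(\eta,\sigma) = \sum c_n e^{-2n^2\sigma} \sin(n\eta)$.
Reading off the coefficients: $c_5=3$, so $u(\eta,\sigma) = 3 e^{-50 \sigma} \sin(5 \eta)$.
Substituting back $\eta = \xi + 2\tau$, $\sigma = \tau$: $\theta(\xi,\tau) = u(\xi + 2\tau, \tau)$.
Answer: $\theta(\xi, \tau) = 3 e^{-50 \tau} \sin(10 \tau + 5 \xi)$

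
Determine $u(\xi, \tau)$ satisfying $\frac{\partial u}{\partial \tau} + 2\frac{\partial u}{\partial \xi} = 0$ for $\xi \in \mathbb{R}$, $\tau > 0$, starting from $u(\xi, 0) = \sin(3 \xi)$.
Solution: By method of characteristics (waves move right with speed 2):
Along characteristics $\xi - 2\tau =$ const, $u$ is constant, so $u(\xi,\tau) = f(\xi - 2\tau)$ with $f = u( \cdot , 0)$.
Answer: $u(\xi, \tau) = - \sin(6 \tau - 3 \xi)$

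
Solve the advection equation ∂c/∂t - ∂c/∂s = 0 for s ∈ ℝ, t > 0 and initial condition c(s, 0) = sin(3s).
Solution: By method of characteristics (waves move left with speed 1):
Along characteristics s + t = const, c is constant, so c(s,t) = f(s + t) with f = c(·, 0).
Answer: c(s, t) = sin(3s + 3t)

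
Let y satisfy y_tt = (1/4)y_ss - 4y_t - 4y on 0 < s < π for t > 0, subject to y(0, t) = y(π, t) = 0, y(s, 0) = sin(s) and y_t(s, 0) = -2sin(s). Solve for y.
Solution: Substitute y = exp(-2t)u.
Then y_t = exp(-2t)(u_t - 2u), y_tt = exp(-2t)(u_tt - 4u_t + 4u), y_ss = exp(-2t)u_ss; substituting and dividing by exp(-2t), the lower-order terms cancel: u_tt = (1/4)u_ss (standard wave equation).
Data for u: u(s,0) = y(s,0) = sin(s); u_t(s,0) = y_t(s,0) + 2y(s,0) = 0. The boundary conditions carry over: u(0,t) = u(π,t) = 0.
Separating variables: u = Σ [A_n cos(ω_n t) + B_n sin(ω_n t)] sin(ns), ω_n = n/2. From ICs: A_1=1.
So u(s,t) = sin(s)cos(t/2), and y(s,t) = exp(-2t)u(s,t).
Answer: y(s, t) = exp(-2t)sin(s)cos(t/2)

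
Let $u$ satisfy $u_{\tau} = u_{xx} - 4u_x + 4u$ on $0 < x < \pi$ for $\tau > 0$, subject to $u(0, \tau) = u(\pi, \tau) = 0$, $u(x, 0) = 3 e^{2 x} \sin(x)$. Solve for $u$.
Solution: Substitute $u = e^{2x}w$.
Then $u_x = e^{2x}(w_x + 2w)$, $u_{xx} = e^{2x}(w_{xx} + 4w_x + 4w)$, $u_{\tau} = e^{2x}w_{\tau}$; substituting and dividing by $e^{2x}$, the lower-order terms cancel: $w_{\tau} = w_{xx}$ (standard heat equation).
Data for $w$: $w(x,0) = e^{-2x}u(x,0) = 3 \sin(x)$. The boundary conditions carry over: $w(0,\tau) = w(\pi,\tau) = 0$.
Separating variables: $w = \sum c_n e^{-n^2\tau} \sin(nx)$. From $w(x,0) = 3 \sin(x)$: $c_1=3$.
So $w(x,\tau) = 3 e^{-\tau} \sin(x)$, and $u(x,\tau) = e^{2x}w(x,\tau)$.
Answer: $u(x, \tau) = 3 e^{-\tau} e^{2 x} \sin(x)$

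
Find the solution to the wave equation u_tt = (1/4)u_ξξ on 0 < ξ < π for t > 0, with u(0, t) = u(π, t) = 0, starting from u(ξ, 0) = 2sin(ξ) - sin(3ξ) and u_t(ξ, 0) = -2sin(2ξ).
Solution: Separating variables: u = Σ [A_n cos(ω_n t) + B_n sin(ω_n t)] sin(nξ), ω_n = n/2. From ICs (B_n = velocity coefficient / ω_n): A_1=2, A_3=-1, B_2=-2.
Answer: u(ξ, t) = -2sin(t)sin(2ξ) + 2sin(ξ)cos(t/2) - sin(3ξ)cos(3t/2)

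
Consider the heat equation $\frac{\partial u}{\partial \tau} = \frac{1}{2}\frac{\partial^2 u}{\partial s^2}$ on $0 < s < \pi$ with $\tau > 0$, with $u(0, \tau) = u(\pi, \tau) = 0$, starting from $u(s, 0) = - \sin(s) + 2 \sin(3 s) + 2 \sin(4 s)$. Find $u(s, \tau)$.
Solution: Using separation of variables $u = X(s)T(\tau)$:
Eigenfunctions: $\sin(ns)$, $n = 1, 2, 3, \ldots$
General solution: $u(s, \tau) = \sum c_n \sin(ns) e^{-n^2 \tau/2}$
Matching $u(s,0) = - \sin(s) + 2 \sin(3 s) + 2 \sin(4 s)$ term by term: $c_1=-1, c_3=2, c_4=2$.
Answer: $u(s, \tau) = 2 e^{-8 \tau} \sin(4 s) -  e^{-\tau/2} \sin(s) + 2 e^{-9 \tau/2} \sin(3 s)$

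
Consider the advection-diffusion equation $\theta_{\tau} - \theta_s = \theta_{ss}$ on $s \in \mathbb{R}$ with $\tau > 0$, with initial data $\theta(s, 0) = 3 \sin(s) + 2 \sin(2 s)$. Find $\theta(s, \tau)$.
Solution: Change to a moving frame: let $\eta = s + \tau$, $\sigma = \tau$ and write $\theta(s,\tau) = u(\eta,\sigma)$.
By the chain rule $\theta_{\tau} = u_{\sigma} + u_{\eta}$, $\theta_s = u_{\eta}$, $\theta_{ss} = u_{\eta\eta}$.
Then $\theta_{\tau} - \theta_s = u_{\sigma}$: the advection term cancels and the PDE becomes the heat equation $u_{\sigma} = u_{\eta\eta}$ on $\eta \in \mathbb{R}$.
Initial data: $u(\eta,0) = \theta(\eta,0) = 3 \sin(\eta) + 2 \sin(2 \eta)$.
On $\eta \in \mathbb{R}$ each mode satisfies $(\sin(n\eta))'' = -n^2 \sin(n\eta)$, so $e^{-n^2\sigma} \sin(n\eta)$ solves the heat equation; by superposition $u(\eta,\sigma) = \sum c_n e^{-n^2\sigma} \sin(n\eta)$.
Reading off the coefficients: $c_1=3, c_2=2$, so $u(\eta,\sigma) = 3 e^{-\sigma} \sin(\eta) + 2 e^{-4 \sigma} \sin(2 \eta)$.
Substituting back $\eta = s + \tau$, $\sigma = \tau$: $\theta(s,\tau) = u(s + \tau, \tau)$.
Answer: $\theta(s, \tau) = 3 e^{-\tau} \sin(\tau + s) + 2 e^{-4 \tau} \sin(2 \tau + 2 s)$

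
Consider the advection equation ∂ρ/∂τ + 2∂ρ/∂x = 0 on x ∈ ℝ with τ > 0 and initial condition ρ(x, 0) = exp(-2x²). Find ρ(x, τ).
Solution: By characteristics (dx/dτ = 2), ρ(x,τ) = f(x - 2τ) with f = ρ(·, 0).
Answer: ρ(x, τ) = exp(-2(x - 2τ)²)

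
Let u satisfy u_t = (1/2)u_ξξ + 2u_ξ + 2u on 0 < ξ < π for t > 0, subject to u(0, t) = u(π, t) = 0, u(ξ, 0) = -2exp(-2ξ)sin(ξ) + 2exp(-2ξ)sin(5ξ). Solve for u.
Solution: Substitute u = exp(-2ξ)w.
Then u_ξ = exp(-2ξ)(w_ξ - 2w), u_ξξ = exp(-2ξ)(w_ξξ - 4w_ξ + 4w), u_t = exp(-2ξ)w_t; substituting and dividing by exp(-2ξ), the lower-order terms cancel: w_t = (1/2)w_ξξ (standard heat equation).
Data for w: w(ξ,0) = exp(2ξ)u(ξ,0) = -2sin(ξ) + 2sin(5ξ). The boundary conditions carry over: w(0,t) = w(π,t) = 0.
Separating variables: w = Σ c_n exp(-n²t/2) sin(nξ). From w(ξ,0) = -2sin(ξ) + 2sin(5ξ): c_1=-2, c_5=2.
So w(ξ,t) = -2exp(-t/2)sin(ξ) + 2exp(-25t/2)sin(5ξ), and u(ξ,t) = exp(-2ξ)w(ξ,t).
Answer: u(ξ, t) = -2exp(-t/2)exp(-2ξ)sin(ξ) + 2exp(-25t/2)exp(-2ξ)sin(5ξ)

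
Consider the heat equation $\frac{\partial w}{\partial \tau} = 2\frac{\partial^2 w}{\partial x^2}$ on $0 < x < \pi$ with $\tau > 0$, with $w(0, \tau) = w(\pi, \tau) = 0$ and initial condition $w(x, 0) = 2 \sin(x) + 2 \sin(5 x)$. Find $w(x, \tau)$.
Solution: Using separation of variables $w = X(x)T(\tau)$:
Eigenfunctions: $\sin(nx)$, $n = 1, 2, 3, \ldots$
General solution: $w(x, \tau) = \sum c_n \sin(nx) e^{-2n^2 \tau}$
Matching $w(x,0) = 2 \sin(x) + 2 \sin(5 x)$ term by term: $c_1=2, c_5=2$.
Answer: $w(x, \tau) = 2 e^{-2 \tau} \sin(x) + 2 e^{-50 \tau} \sin(5 x)$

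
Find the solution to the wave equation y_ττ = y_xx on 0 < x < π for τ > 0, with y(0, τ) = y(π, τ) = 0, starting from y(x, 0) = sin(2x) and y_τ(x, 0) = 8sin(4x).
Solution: Separating variables: y = Σ [A_n cos(ω_n τ) + B_n sin(ω_n τ)] sin(nx), ω_n = n. From ICs (B_n = velocity coefficient / ω_n): A_2=1, B_4=2.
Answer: y(x, τ) = sin(2x)cos(2τ) + 2sin(4x)sin(4τ)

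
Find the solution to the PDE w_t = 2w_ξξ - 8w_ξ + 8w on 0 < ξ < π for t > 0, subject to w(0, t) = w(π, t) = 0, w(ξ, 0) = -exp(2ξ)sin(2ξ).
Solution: Substitute w = exp(2ξ)u, i.e. u = exp(-2ξ)w.
By the product rule, w_ξ = exp(2ξ)(u_ξ + 2u), w_ξξ = exp(2ξ)(u_ξξ + 4u_ξ + 4u), w_t = exp(2ξ)u_t.
Substituting into the PDE and dividing by exp(2ξ): u_t = 2(u_ξξ + 4u_ξ + 4u) - 8(u_ξ + 2u) + 8u.
The lower-order terms cancel, leaving the standard heat equation u_t = 2u_ξξ.
Initial data for u: u(ξ,0) = exp(-2ξ)w(ξ,0) = -sin(2ξ). The boundary conditions carry over: u(0,t) = u(π,t) = 0.
Solve for u:
  Using separation of variables u = X(ξ)T(t):
  Eigenfunctions: sin(nξ), n = 1, 2, 3, ...
  General solution: u(ξ, t) = Σ c_n sin(nξ) exp(-2n² t)
  Matching u(ξ,0) = -sin(2ξ) term by term: c_2=-1.
Hence u(ξ,t) = -exp(-8t)sin(2ξ).
Transform back: w(ξ,t) = exp(2ξ)u(ξ,t).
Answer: w(ξ, t) = -exp(-8t)exp(2ξ)sin(2ξ)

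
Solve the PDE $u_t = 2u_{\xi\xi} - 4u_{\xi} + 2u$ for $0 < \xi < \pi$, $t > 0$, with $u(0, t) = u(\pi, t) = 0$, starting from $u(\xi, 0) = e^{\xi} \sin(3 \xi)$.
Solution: Substitute $u = e^{\xi}w$.
Then $u_{\xi} = e^{\xi}(w_{\xi} + w)$, $u_{\xi\xi} = e^{\xi}(w_{\xi\xi} + 2w_{\xi} + w)$, $u_t = e^{\xi}w_t$; substituting and dividing by $e^{\xi}$, the lower-order terms cancel: $w_t = 2w_{\xi\xi}$ (standard heat equation).
Data for $w$: $w(\xi,0) = e^{-\xi}u(\xi,0) = \sin(3 \xi)$. The boundary conditions carry over: $w(0,t) = w(\pi,t) = 0$.
Separating variables: $w = \sum c_n e^{-2n^2t} \sin(n\xi)$. From $w(\xi,0) = \sin(3 \xi)$: $c_3=1$.
So $w(\xi,t) = e^{-18 t} \sin(3 \xi)$, and $u(\xi,t) = e^{\xi}w(\xi,t)$.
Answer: $u(\xi, t) = e^{\xi} e^{-18 t} \sin(3 \xi)$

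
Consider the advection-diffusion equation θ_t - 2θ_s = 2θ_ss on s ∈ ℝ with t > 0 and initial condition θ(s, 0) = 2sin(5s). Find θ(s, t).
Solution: Change to a moving frame: let η = s + 2t, σ = t and write θ(s,t) = u(η,σ).
By the chain rule θ_t = u_σ + 2u_η, θ_s = u_η, θ_ss = u_ηη.
Then θ_t - 2θ_s = u_σ: the advection term cancels and the PDE becomes the heat equation u_σ = 2u_ηη on η ∈ ℝ.
Initial data: u(η,0) = θ(η,0) = 2sin(5η).
On η ∈ ℝ each mode satisfies (sin(nη))″ = -n² sin(nη), so exp(-2n²σ) sin(nη) solves the heat equation; by superposition u(η,σ) = Σ c_n exp(-2n²σ) sin(nη).
Reading off the coefficients: c_5=2, so u(η,σ) = 2exp(-50σ)sin(5η).
Substituting back η = s + 2t, σ = t: θ(s,t) = u(s + 2t, t).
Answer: θ(s, t) = 2exp(-50t)sin(5s + 10t)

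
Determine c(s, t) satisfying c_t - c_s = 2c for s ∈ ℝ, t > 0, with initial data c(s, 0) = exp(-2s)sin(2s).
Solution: Substitute c = exp(-2s)u, i.e. u = exp(2s)c.
By the product rule, c_s = exp(-2s)(u_s - 2u), c_t = exp(-2s)u_t.
Substituting into the PDE and dividing by exp(-2s): u_t - (u_s - 2u) = 2u.
The lower-order terms cancel, leaving the standard advection equation u_t - u_s = 0.
Initial data for u: u(s,0) = exp(2s)c(s,0) = sin(2s).
Solve for u:
  By method of characteristics (waves move left with speed 1):
  Along characteristics s + t = const, u is constant, so u(s,t) = f(s + t) with f = u(·, 0).
Hence u(s,t) = sin(2s + 2t).
Transform back: c(s,t) = exp(-2s)u(s,t).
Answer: c(s, t) = exp(-2s)sin(2s + 2t)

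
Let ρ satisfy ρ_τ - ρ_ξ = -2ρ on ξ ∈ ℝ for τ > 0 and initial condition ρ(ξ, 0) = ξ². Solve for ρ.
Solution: Substitute ρ = exp(-2τ)u.
Then ρ_τ = exp(-2τ)(u_τ - 2u), ρ_ξ = exp(-2τ)u_ξ; substituting and dividing by exp(-2τ), the lower-order terms cancel: u_τ - u_ξ = 0 (standard advection equation).
Data for u: u(ξ,0) = ρ(ξ,0) = ξ².
By characteristics (dξ/dτ = -1), u(ξ,τ) = f(ξ + τ) with f = u(·, 0).
So u(ξ,τ) = ξ² + 2ξτ + τ², and ρ(ξ,τ) = exp(-2τ)u(ξ,τ).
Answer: ρ(ξ, τ) = ξ²exp(-2τ) + 2ξτexp(-2τ) + τ²exp(-2τ)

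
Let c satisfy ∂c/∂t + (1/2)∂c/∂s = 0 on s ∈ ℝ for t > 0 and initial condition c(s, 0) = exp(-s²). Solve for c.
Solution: By characteristics (ds/dt = 1/2), c(s,t) = f(s - (1/2)t) with f = c(·, 0).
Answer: c(s, t) = exp(-(s - t/2)²)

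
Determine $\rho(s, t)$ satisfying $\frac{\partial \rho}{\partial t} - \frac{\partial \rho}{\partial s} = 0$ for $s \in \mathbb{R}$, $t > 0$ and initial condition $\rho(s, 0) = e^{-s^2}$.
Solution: By characteristics ($ds/dt = -1$), $\rho(s,t) = f(s + t)$ with $f = \rho( \cdot , 0)$.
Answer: $\rho(s, t) = e^{-(s + t)^2}$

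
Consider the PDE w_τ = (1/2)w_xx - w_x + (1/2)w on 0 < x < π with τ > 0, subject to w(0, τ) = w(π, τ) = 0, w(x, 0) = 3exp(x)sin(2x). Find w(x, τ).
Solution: Substitute w = exp(x)u, i.e. u = exp(-x)w.
By the product rule, w_x = exp(x)(u_x + u), w_xx = exp(x)(u_xx + 2u_x + u), w_τ = exp(x)u_τ.
Substituting into the PDE and dividing by exp(x): u_τ = (1/2)(u_xx + 2u_x + u) - (u_x + u) + (1/2)u.
The lower-order terms cancel, leaving the standard heat equation u_τ = (1/2)u_xx.
Initial data for u: u(x,0) = exp(-x)w(x,0) = 3sin(2x). The boundary conditions carry over: u(0,τ) = u(π,τ) = 0.
Solve for u:
  Using separation of variables u = X(x)T(τ):
  Eigenfunctions: sin(nx), n = 1, 2, 3, ...
  General solution: u(x, τ) = Σ c_n sin(nx) exp(-n² τ/2)
  Matching u(x,0) = 3sin(2x) term by term: c_2=3.
Hence u(x,τ) = 3exp(-2τ)sin(2x).
Transform back: w(x,τ) = exp(x)u(x,τ).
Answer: w(x, τ) = 3exp(x)exp(-2τ)sin(2x)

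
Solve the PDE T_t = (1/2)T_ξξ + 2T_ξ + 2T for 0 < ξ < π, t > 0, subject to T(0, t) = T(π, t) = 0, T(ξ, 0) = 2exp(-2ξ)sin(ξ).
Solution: Substitute T = exp(-2ξ)u.
Then T_ξ = exp(-2ξ)(u_ξ - 2u), T_ξξ = exp(-2ξ)(u_ξξ - 4u_ξ + 4u), T_t = exp(-2ξ)u_t; substituting and dividing by exp(-2ξ), the lower-order terms cancel: u_t = (1/2)u_ξξ (standard heat equation).
Data for u: u(ξ,0) = exp(2ξ)T(ξ,0) = 2sin(ξ). The boundary conditions carry over: u(0,t) = u(π,t) = 0.
Separating variables: u = Σ c_n exp(-n²t/2) sin(nξ). From u(ξ,0) = 2sin(ξ): c_1=2.
So u(ξ,t) = 2exp(-t/2)sin(ξ), and T(ξ,t) = exp(-2ξ)u(ξ,t).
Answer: T(ξ, t) = 2exp(-t/2)exp(-2ξ)sin(ξ)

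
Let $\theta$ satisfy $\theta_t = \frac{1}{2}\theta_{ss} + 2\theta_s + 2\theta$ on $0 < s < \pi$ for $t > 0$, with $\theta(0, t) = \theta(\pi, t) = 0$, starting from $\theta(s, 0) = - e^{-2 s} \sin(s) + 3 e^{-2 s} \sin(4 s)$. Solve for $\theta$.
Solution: Substitute $\theta = e^{-2s}u$, i.e. $u = e^{2s}\theta$.
By the product rule, $\theta_s = e^{-2s}(u_s - 2u)$, $\theta_{ss} = e^{-2s}(u_{ss} - 4u_s + 4u)$, $\theta_t = e^{-2s}u_t$.
Substituting into the PDE and dividing by $e^{-2s}$: $u_t = \frac{1}{2}(u_{ss} - 4u_s + 4u) + 2(u_s - 2u) + 2u$.
The lower-order terms cancel, leaving the standard heat equation $u_t = \frac{1}{2}u_{ss}$.
Initial data for $u$: $u(s,0) = e^{2s}\theta(s,0) = - \sin(s) + 3 \sin(4 s)$. The boundary conditions carry over: $u(0,t) = u(\pi,t) = 0$.
Solve for $u$:
  Using separation of variables $u = X(s)G(t)$:
  Eigenfunctions: $\sin(ns)$, $n = 1, 2, 3, \ldots$
  General solution: $u(s, t) = \sum c_n \sin(ns) e^{-n^2 t/2}$
  Matching $u(s,0) = - \sin(s) + 3 \sin(4 s)$ term by term: $c_1=-1, c_4=3$.
Hence $u(s,t) = 3 e^{-8 t} \sin(4 s) - e^{-t/2} \sin(s)$.
Transform back: $\theta(s,t) = e^{-2s}u(s,t)$.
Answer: $\theta(s, t) = 3 e^{-2 s} e^{-8 t} \sin(4 s) -  e^{-2 s} e^{-t/2} \sin(s)$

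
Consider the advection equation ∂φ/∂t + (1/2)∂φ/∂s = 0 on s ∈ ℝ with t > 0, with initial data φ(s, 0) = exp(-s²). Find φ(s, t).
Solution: By method of characteristics (waves move right with speed 1/2):
Along characteristics s - (1/2)t = const, φ is constant, so φ(s,t) = f(s - (1/2)t) with f = φ(·, 0).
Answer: φ(s, t) = exp(-(s - t/2)²)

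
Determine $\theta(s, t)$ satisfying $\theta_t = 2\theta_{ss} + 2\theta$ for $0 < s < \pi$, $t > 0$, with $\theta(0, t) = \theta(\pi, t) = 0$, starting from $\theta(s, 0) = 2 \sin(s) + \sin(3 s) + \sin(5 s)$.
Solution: Substitute $\theta = e^{2t}u$.
Then $\theta_t = e^{2t}(u_t + 2u)$, $\theta_{ss} = e^{2t}u_{ss}$; substituting and dividing by $e^{2t}$, the lower-order terms cancel: $u_t = 2u_{ss}$ (standard heat equation).
Data for $u$: $u(s,0) = \theta(s,0) = 2 \sin(s) + \sin(3 s) + \sin(5 s)$. The boundary conditions carry over: $u(0,t) = u(\pi,t) = 0$.
Separating variables: $u = \sum c_n e^{-2n^2t} \sin(ns)$. From $u(s,0) = 2 \sin(s) + \sin(3 s) + \sin(5 s)$: $c_1=2, c_3=1, c_5=1$.
So $u(s,t) = 2 e^{-2 t} \sin(s) + e^{-18 t} \sin(3 s) + e^{-50 t} \sin(5 s)$, and $\theta(s,t) = e^{2t}u(s,t)$.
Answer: $\theta(s, t) = 2 \sin(s) + e^{-16 t} \sin(3 s) + e^{-48 t} \sin(5 s)$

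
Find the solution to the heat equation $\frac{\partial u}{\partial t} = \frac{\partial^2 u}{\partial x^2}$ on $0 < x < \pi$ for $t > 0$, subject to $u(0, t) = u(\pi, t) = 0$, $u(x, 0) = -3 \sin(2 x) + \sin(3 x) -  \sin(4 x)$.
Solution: Using separation of variables $u = X(x)T(t)$:
Eigenfunctions: $\sin(nx)$, $n = 1, 2, 3, \ldots$
General solution: $u(x, t) = \sum c_n \sin(nx) e^{-n^2 t}$
Matching $u(x,0) = -3 \sin(2 x) + \sin(3 x) - \sin(4 x)$ term by term: $c_2=-3, c_3=1, c_4=-1$.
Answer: $u(x, t) = -3 e^{-4 t} \sin(2 x) + e^{-9 t} \sin(3 x) -  e^{-16 t} \sin(4 x)$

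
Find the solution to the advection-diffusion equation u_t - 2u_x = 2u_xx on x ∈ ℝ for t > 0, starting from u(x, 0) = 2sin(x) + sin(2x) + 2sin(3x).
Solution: Moving frame: η = x + 2t, σ = t, u = w(η,σ), so u_t = w_σ + 2w_η and u_xx = w_ηη.
Hence u_t - 2u_x = w_σ and the PDE becomes the heat equation w_σ = 2w_ηη on η ∈ ℝ.
Initial data: w(η,0) = u(η,0) = 2sin(η) + sin(2η) + 2sin(3η). Each mode sin(nη) decays as exp(-2n²σ) on ℝ, so w(η,σ) = Σ c_n exp(-2n²σ) sin(nη) with c_1=2, c_2=1, c_3=2: w(η,σ) = 2exp(-2σ)sin(η) + exp(-8σ)sin(2η) + 2exp(-18σ)sin(3η).
Substituting back: u(x,t) = w(x + 2t, t).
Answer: u(x, t) = 2exp(-2t)sin(2t + x) + exp(-8t)sin(4t + 2x) + 2exp(-18t)sin(6t + 3x)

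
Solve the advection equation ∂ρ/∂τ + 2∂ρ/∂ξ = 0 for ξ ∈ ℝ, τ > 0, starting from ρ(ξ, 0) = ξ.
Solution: By characteristics (dξ/dτ = 2), ρ(ξ,τ) = f(ξ - 2τ) with f = ρ(·, 0).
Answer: ρ(ξ, τ) = ξ - 2τ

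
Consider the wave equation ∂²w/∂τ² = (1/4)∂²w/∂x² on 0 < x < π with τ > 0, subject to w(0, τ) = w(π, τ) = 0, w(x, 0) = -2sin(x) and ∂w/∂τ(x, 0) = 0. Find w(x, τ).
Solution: Separating variables: w = Σ [A_n cos(ω_n τ) + B_n sin(ω_n τ)] sin(nx), ω_n = n/2. From ICs: A_1=-2.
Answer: w(x, τ) = -2sin(x)cos(τ/2)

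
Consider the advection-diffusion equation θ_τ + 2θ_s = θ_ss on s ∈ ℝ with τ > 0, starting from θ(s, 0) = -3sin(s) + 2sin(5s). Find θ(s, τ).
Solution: Moving frame: η = s - 2τ, σ = τ, θ = u(η,σ), so θ_τ = u_σ - 2u_η and θ_ss = u_ηη.
Hence θ_τ + 2θ_s = u_σ and the PDE becomes the heat equation u_σ = u_ηη on η ∈ ℝ.
Initial data: u(η,0) = θ(η,0) = -3sin(η) + 2sin(5η). Each mode sin(nη) decays as exp(-n²σ) on ℝ, so u(η,σ) = Σ c_n exp(-n²σ) sin(nη) with c_1=-3, c_5=2: u(η,σ) = -3exp(-σ)sin(η) + 2exp(-25σ)sin(5η).
Substituting back: θ(s,τ) = u(s - 2τ, τ).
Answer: θ(s, τ) = -3exp(-τ)sin(s - 2τ) + 2exp(-25τ)sin(5s - 10τ)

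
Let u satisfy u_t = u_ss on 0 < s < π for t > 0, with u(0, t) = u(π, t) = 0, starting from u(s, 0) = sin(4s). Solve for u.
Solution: Using separation of variables u = X(s)T(t):
Eigenfunctions: sin(ns), n = 1, 2, 3, ...
General solution: u(s, t) = Σ c_n sin(ns) exp(-n² t)
Matching u(s,0) = sin(4s) term by term: c_4=1.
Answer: u(s, t) = exp(-16t)sin(4s)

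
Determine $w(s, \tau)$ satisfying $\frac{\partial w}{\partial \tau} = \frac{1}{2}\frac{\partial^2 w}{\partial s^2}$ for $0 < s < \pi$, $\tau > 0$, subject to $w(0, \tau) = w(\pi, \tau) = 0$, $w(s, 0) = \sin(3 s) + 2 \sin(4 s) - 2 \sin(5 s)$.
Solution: Using separation of variables $w = X(s)T(\tau)$:
Eigenfunctions: $\sin(ns)$, $n = 1, 2, 3, \ldots$
General solution: $w(s, \tau) = \sum c_n \sin(ns) e^{-n^2 \tau/2}$
Matching $w(s,0) = \sin(3 s) + 2 \sin(4 s) - 2 \sin(5 s)$ term by term: $c_3=1, c_4=2, c_5=-2$.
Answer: $w(s, \tau) = 2 e^{-8 \tau} \sin(4 s) + e^{-9 \tau/2} \sin(3 s) - 2 e^{-25 \tau/2} \sin(5 s)$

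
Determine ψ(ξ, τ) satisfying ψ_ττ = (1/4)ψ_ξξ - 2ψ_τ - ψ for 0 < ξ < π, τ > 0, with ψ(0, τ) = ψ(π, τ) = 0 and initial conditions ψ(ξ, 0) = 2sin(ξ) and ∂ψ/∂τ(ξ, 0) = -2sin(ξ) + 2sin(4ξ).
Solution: Substitute ψ = exp(-τ)u.
Then ψ_τ = exp(-τ)(u_τ - u), ψ_ττ = exp(-τ)(u_ττ - 2u_τ + u), ψ_ξξ = exp(-τ)u_ξξ; substituting and dividing by exp(-τ), the lower-order terms cancel: u_ττ = (1/4)u_ξξ (standard wave equation).
Data for u: u(ξ,0) = ψ(ξ,0) = 2sin(ξ); u_τ(ξ,0) = ψ_τ(ξ,0) + ψ(ξ,0) = 2sin(4ξ). The boundary conditions carry over: u(0,τ) = u(π,τ) = 0.
Separating variables: u = Σ [A_n cos(ω_n τ) + B_n sin(ω_n τ)] sin(nξ), ω_n = n/2. From ICs (B_n = velocity coefficient / ω_n): A_1=2, B_4=1.
So u(ξ,τ) = 2sin(ξ)cos(τ/2) + sin(4ξ)sin(2τ), and ψ(ξ,τ) = exp(-τ)u(ξ,τ).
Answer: ψ(ξ, τ) = 2exp(-τ)sin(ξ)cos(τ/2) + exp(-τ)sin(4ξ)sin(2τ)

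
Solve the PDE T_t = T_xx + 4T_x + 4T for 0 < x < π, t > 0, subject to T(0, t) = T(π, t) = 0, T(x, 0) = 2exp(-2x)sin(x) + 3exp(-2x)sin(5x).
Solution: Substitute T = exp(-2x)u.
Then T_x = exp(-2x)(u_x - 2u), T_xx = exp(-2x)(u_xx - 4u_x + 4u), T_t = exp(-2x)u_t; substituting and dividing by exp(-2x), the lower-order terms cancel: u_t = u_xx (standard heat equation).
Data for u: u(x,0) = exp(2x)T(x,0) = 2sin(x) + 3sin(5x). The boundary conditions carry over: u(0,t) = u(π,t) = 0.
Separating variables: u = Σ c_n exp(-n²t) sin(nx). From u(x,0) = 2sin(x) + 3sin(5x): c_1=2, c_5=3.
So u(x,t) = 2exp(-t)sin(x) + 3exp(-25t)sin(5x), and T(x,t) = exp(-2x)u(x,t).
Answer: T(x, t) = 2exp(-t)exp(-2x)sin(x) + 3exp(-25t)exp(-2x)sin(5x)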